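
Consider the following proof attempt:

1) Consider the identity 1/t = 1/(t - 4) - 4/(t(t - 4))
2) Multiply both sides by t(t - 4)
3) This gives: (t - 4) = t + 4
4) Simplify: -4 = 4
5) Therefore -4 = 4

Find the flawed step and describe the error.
Step 3: This gives: (t - 4) = t + 4

Step 3 makes a sign error when clearing denominators. Multiplying -4/(t(t - 4)) by t(t - 4) gives -4, not +4. The correct result is (t - 4) = t - 4, which is trivially true, not (t - 4) = t + 4. (Step 1 is a valid identity: 1/(t - 4) - 4/(t(t - 4)) = (t - 4)/(t(t - 4)) = 1/t.)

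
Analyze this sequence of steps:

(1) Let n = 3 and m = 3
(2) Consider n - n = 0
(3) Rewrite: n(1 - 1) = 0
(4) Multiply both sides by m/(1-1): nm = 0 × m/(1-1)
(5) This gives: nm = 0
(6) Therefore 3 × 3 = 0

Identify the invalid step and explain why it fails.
Step 4: Multiply both sides by m/(1-1): nm = 0 × m/(1-1)

Step 4 multiplies both sides by m/(1-1). However, 1-1 = 0, so this is multiplication by m/0, which is undefined. We cannot multiply by an undefined expression.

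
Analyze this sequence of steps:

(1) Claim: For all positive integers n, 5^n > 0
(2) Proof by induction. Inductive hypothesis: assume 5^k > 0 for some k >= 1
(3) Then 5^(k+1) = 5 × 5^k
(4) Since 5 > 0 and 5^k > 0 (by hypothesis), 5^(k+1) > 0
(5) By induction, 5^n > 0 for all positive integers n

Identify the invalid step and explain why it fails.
Step 5: By induction, 5^n > 0 for all positive integers n

Step 5 concludes the proof by induction, but no base case was ever established. A valid induction proof requires: (1) a base case proving 5^1 > 0, and (2) an inductive step showing IF 5^k > 0 THEN 5^(k+1) > 0. Steps 2-4 correctly establish the inductive step, but without the base case the conclusion in step 5 does not follow.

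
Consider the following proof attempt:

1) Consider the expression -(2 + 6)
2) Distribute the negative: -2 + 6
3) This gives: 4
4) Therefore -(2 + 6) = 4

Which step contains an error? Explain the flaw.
Step 2: Distribute the negative: -2 + 6

Step 2 incorrectly distributes the negative sign. The correct distribution is -(2 + 6) = -2 - 6 = -8. The negative must be applied to both terms, not just the first. The error treats -(2 + 6) as -2 + 6, which equals 4 instead of -8.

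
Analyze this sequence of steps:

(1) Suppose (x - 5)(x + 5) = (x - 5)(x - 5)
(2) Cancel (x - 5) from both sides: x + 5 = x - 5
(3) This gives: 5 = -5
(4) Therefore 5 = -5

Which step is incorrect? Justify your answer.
Step 2: Cancel (x - 5) from both sides: x + 5 = x - 5

Step 2 cancels (x - 5) from both sides. This is only valid if (x - 5) ≠ 0, i.e., x ≠ 5. When x = 5, both sides equal zero regardless of the other factors. The correct approach requires considering x = 5 as a separate case.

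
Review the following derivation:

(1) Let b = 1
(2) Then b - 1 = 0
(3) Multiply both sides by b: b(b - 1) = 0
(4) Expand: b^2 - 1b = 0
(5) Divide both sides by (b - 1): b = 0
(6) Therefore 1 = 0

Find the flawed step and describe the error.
Step 5: Divide both sides by (b - 1): b = 0

Step 5 divides both sides by (b - 1). However, since b = 1, we have (b - 1) = 0. Division by zero is undefined, making this step invalid.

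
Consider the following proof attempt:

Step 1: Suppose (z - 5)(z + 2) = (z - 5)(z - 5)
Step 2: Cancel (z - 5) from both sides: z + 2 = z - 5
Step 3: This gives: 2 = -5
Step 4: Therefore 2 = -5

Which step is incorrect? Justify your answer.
Step 2: Cancel (z - 5) from both sides: z + 2 = z - 5

Step 2 cancels (z - 5) from both sides. This is only valid if (z - 5) ≠ 0, i.e., z ≠ 5. When z = 5, both sides equal zero regardless of the other factors. The correct approach requires considering z = 5 as a separate case.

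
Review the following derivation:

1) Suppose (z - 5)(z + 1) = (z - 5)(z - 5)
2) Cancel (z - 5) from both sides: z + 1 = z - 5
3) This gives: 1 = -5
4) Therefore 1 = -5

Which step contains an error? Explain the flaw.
Step 2: Cancel (z - 5) from both sides: z + 1 = z - 5

Step 2 cancels (z - 5) from both sides. This is only valid if (z - 5) ≠ 0, i.e., z ≠ 5. When z = 5, both sides equal zero regardless of the other factors. The correct approach requires considering z = 5 as a separate case.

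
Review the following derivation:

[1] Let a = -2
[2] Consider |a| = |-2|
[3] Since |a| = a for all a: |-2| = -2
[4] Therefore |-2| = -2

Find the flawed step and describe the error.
Step 3: Since |a| = a for all a: |-2| = -2

Step 3 incorrectly states that |a| = a for all a. The correct definition is |a| = a when a >= 0, and |a| = -a when a < 0. Since -2 < 0, we have |-2| = -(-2) = 2, not -2.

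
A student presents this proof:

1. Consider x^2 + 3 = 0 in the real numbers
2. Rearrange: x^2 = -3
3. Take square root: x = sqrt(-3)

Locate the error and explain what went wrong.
Step 3: Take square root: x = sqrt(-3)

Step 3 takes the square root of -3, which is negative. In the real number system, the square root of a negative number is undefined. The equation x^2 + 3 = 0 has no real solutions. Square roots of negative numbers only exist in the complex numbers.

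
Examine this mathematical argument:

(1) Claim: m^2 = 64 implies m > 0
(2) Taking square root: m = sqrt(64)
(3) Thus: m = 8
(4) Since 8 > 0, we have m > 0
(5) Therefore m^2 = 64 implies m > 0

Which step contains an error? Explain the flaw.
Step 2: Taking square root: m = sqrt(64)

Step 2 takes the square root and assumes the positive root only. The equation m^2 = 64 actually has two solutions: m = 8 and m = -8. The proof silently assumes m > 0 without justification, then uses this assumption to conclude m > 0, which is circular. The counterexample m = -8 shows the claim is false.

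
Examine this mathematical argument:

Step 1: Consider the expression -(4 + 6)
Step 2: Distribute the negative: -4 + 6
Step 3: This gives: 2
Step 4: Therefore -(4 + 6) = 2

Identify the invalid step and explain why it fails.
Step 2: Distribute the negative: -4 + 6

Step 2 incorrectly distributes the negative sign. The correct distribution is -(4 + 6) = -4 - 6 = -10. The negative must be applied to both terms, not just the first. The error treats -(4 + 6) as -4 + 6, which equals 2 instead of -10.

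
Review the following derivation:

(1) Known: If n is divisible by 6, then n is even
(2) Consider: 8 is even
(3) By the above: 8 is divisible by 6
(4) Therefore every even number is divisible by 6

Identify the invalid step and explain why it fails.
Step 3: By the above: 8 is divisible by 6

Step 3 commits the fallacy of affirming the consequent. The known fact 'divisible by 6 → even' does NOT imply 'even → divisible by 6'. That would be the converse, which is false. For example, 8 is even but 8 ÷ 6 = 1.33, which is not an integer.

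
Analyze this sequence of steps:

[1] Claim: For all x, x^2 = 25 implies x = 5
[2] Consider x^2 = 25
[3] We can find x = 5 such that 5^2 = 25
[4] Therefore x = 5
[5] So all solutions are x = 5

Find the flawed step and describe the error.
Step 4: Therefore x = 5

Step 4 incorrectly concludes that x = 5 is the only solution. The proof shows that x = 5 is A solution (existence), but does not show it is the ONLY solution (uniqueness). In fact, x = -5 is also a solution since (-5)^2 = 25. Finding one solution doesn't prove there are no others.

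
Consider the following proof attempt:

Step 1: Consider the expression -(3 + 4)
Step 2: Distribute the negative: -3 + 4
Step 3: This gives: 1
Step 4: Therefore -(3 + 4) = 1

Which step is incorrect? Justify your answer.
Step 2: Distribute the negative: -3 + 4

Step 2 incorrectly distributes the negative sign. The correct distribution is -(3 + 4) = -3 - 4 = -7. The negative must be applied to both terms, not just the first. The error treats -(3 + 4) as -3 + 4, which equals 1 instead of -7.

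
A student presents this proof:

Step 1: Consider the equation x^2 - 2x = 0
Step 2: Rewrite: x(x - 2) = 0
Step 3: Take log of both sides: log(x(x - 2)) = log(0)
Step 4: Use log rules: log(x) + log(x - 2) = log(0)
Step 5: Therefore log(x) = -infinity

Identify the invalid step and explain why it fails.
Step 3: Take log of both sides: log(x(x - 2)) = log(0)

Step 3 takes the logarithm of both sides, resulting in log(0) on the right side. The logarithm is only defined for positive numbers; log(0) is undefined (approaches negative infinity). This operation is invalid.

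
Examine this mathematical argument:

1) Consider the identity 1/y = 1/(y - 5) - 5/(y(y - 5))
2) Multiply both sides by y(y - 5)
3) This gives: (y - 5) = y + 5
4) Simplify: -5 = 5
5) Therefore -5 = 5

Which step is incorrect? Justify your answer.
Step 3: This gives: (y - 5) = y + 5

Step 3 makes a sign error when clearing denominators. Multiplying -5/(y(y - 5)) by y(y - 5) gives -5, not +5. The correct result is (y - 5) = y - 5, which is trivially true, not (y - 5) = y + 5. (Step 1 is a valid identity: 1/(y - 5) - 5/(y(y - 5)) = (y - 5)/(y(y - 5)) = 1/y.)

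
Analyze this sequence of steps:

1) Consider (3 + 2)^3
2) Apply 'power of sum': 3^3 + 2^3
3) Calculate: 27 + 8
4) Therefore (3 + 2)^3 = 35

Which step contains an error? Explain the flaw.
Step 2: Apply 'power of sum': 3^3 + 2^3

Step 2 incorrectly applies a non-existent rule '(a+b)^n = a^n + b^n'. This is false in general. The correct expansion uses the binomial theorem. The actual value is (3 + 2)^3 = 5^3 = 125, not 35.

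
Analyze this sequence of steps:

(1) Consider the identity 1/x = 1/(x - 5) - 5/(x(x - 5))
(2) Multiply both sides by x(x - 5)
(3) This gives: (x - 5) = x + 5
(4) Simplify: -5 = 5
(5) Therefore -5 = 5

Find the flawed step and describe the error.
Step 3: This gives: (x - 5) = x + 5

Step 3 makes a sign error when clearing denominators. Multiplying -5/(x(x - 5)) by x(x - 5) gives -5, not +5. The correct result is (x - 5) = x - 5, which is trivially true, not (x - 5) = x + 5. (Step 1 is a valid identity: 1/(x - 5) - 5/(x(x - 5)) = (x - 5)/(x(x - 5)) = 1/x.)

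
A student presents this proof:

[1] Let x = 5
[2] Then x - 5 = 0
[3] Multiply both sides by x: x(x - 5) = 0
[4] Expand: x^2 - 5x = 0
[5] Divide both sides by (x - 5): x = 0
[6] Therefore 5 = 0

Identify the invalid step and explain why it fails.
Step 5: Divide both sides by (x - 5): x = 0

Step 5 divides both sides by (x - 5). However, since x = 5, we have (x - 5) = 0. Division by zero is undefined, making this step invalid.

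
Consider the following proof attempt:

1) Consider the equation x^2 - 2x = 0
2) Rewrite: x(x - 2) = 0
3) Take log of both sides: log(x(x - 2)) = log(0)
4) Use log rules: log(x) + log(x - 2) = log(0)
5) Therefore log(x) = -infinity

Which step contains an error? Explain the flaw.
Step 3: Take log of both sides: log(x(x - 2)) = log(0)

Step 3 takes the logarithm of both sides, resulting in log(0) on the right side. The logarithm is only defined for positive numbers; log(0) is undefined (approaches negative infinity). This operation is invalid.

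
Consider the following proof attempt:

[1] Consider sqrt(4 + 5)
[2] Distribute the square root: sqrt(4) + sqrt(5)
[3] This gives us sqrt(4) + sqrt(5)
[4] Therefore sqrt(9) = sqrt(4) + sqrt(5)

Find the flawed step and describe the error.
Step 2: Distribute the square root: sqrt(4) + sqrt(5)

Step 2 incorrectly 'distributes' the square root over addition. The square root function does not distribute: sqrt(a + b) ≠ sqrt(a) + sqrt(b). In fact, sqrt(4 + 5) = sqrt(9) ≈ 3.0000, while sqrt(4) + sqrt(5) ≈ 4.2361.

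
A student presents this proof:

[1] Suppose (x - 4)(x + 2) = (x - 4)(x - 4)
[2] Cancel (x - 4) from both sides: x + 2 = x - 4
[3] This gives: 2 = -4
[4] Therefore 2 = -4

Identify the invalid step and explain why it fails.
Step 2: Cancel (x - 4) from both sides: x + 2 = x - 4

Step 2 cancels (x - 4) from both sides. This is only valid if (x - 4) ≠ 0, i.e., x ≠ 4. When x = 4, both sides equal zero regardless of the other factors. The correct approach requires considering x = 4 as a separate case.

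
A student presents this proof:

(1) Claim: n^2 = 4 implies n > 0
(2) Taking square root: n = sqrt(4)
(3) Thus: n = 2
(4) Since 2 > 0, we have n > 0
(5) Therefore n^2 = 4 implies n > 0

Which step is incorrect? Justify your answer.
Step 2: Taking square root: n = sqrt(4)

Step 2 takes the square root and assumes the positive root only. The equation n^2 = 4 actually has two solutions: n = 2 and n = -2. The proof silently assumes n > 0 without justification, then uses this assumption to conclude n > 0, which is circular. The counterexample n = -2 shows the claim is false.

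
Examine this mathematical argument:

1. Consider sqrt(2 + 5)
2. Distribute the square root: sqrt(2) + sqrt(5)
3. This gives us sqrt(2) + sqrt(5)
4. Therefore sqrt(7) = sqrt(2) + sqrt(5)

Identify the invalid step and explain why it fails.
Step 2: Distribute the square root: sqrt(2) + sqrt(5)

Step 2 incorrectly 'distributes' the square root over addition. The square root function does not distribute: sqrt(a + b) ≠ sqrt(a) + sqrt(b). In fact, sqrt(2 + 5) = sqrt(7) ≈ 2.6458, while sqrt(2) + sqrt(5) ≈ 3.6503.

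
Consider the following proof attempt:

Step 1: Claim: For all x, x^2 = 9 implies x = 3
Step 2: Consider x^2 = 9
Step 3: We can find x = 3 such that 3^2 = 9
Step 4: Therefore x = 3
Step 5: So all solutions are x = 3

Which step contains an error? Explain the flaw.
Step 4: Therefore x = 3

Step 4 incorrectly concludes that x = 3 is the only solution. The proof shows that x = 3 is A solution (existence), but does not show it is the ONLY solution (uniqueness). In fact, x = -3 is also a solution since (-3)^2 = 9. Finding one solution doesn't prove there are no others.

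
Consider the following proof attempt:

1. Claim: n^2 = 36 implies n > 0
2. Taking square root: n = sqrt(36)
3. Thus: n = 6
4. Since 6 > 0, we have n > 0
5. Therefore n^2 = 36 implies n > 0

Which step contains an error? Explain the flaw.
Step 2: Taking square root: n = sqrt(36)

Step 2 takes the square root and assumes the positive root only. The equation n^2 = 36 actually has two solutions: n = 6 and n = -6. The proof silently assumes n > 0 without justification, then uses this assumption to conclude n > 0, which is circular. The counterexample n = -6 shows the claim is false.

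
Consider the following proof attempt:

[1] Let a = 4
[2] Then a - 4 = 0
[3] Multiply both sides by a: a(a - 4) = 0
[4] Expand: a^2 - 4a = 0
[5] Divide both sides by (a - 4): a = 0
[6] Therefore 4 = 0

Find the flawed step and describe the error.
Step 5: Divide both sides by (a - 4): a = 0

Step 5 divides both sides by (a - 4). However, since a = 4, we have (a - 4) = 0. Division by zero is undefined, making this step invalid.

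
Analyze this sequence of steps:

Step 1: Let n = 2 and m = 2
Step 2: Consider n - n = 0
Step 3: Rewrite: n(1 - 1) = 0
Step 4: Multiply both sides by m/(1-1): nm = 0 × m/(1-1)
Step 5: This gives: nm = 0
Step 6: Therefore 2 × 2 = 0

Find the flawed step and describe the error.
Step 4: Multiply both sides by m/(1-1): nm = 0 × m/(1-1)

Step 4 multiplies both sides by m/(1-1). However, 1-1 = 0, so this is multiplication by m/0, which is undefined. We cannot multiply by an undefined expression.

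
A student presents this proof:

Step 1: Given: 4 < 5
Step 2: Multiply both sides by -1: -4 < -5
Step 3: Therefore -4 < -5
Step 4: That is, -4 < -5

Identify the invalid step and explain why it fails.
Step 2: Multiply both sides by -1: -4 < -5

Step 2 multiplies both sides by -1 but fails to reverse the inequality sign. When multiplying (or dividing) an inequality by a negative number, the direction must be reversed. Since 4 < 5, we should get -4 > -5, i.e., -4 > -5.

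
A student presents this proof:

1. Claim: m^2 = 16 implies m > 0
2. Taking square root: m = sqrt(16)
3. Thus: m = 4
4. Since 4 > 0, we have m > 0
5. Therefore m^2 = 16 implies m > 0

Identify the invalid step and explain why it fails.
Step 2: Taking square root: m = sqrt(16)

Step 2 takes the square root and assumes the positive root only. The equation m^2 = 16 actually has two solutions: m = 4 and m = -4. The proof silently assumes m > 0 without justification, then uses this assumption to conclude m > 0, which is circular. The counterexample m = -4 shows the claim is false.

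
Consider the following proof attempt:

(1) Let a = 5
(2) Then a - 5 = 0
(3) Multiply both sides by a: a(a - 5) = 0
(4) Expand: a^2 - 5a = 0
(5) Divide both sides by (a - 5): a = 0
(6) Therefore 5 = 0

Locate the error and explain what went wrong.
Step 5: Divide both sides by (a - 5): a = 0

Step 5 divides both sides by (a - 5). However, since a = 5, we have (a - 5) = 0. Division by zero is undefined, making this step invalid.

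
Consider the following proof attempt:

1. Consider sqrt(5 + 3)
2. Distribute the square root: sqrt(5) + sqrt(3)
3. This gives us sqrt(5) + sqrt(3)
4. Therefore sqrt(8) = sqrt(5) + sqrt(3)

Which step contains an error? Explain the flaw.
Step 2: Distribute the square root: sqrt(5) + sqrt(3)

Step 2 incorrectly 'distributes' the square root over addition. The square root function does not distribute: sqrt(a + b) ≠ sqrt(a) + sqrt(b). In fact, sqrt(5 + 3) = sqrt(8) ≈ 2.8284, while sqrt(5) + sqrt(3) ≈ 3.9681.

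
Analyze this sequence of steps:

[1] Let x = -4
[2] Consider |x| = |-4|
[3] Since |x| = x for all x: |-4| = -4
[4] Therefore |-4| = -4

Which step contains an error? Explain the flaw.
Step 3: Since |x| = x for all x: |-4| = -4

Step 3 incorrectly states that |x| = x for all x. The correct definition is |x| = x when x >= 0, and |x| = -x when x < 0. Since -4 < 0, we have |-4| = -(-4) = 4, not -4.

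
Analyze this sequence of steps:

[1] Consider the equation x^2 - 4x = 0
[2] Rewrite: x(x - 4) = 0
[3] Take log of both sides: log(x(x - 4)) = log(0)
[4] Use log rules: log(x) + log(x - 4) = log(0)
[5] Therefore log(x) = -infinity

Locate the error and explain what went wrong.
Step 3: Take log of both sides: log(x(x - 4)) = log(0)

Step 3 takes the logarithm of both sides, resulting in log(0) on the right side. The logarithm is only defined for positive numbers; log(0) is undefined (approaches negative infinity). This operation is invalid.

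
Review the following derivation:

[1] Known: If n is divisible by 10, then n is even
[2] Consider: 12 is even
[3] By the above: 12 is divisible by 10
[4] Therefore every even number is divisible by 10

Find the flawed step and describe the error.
Step 3: By the above: 12 is divisible by 10

Step 3 commits the fallacy of affirming the consequent. The known fact 'divisible by 10 → even' does NOT imply 'even → divisible by 10'. That would be the converse, which is false. For example, 12 is even but 12 ÷ 10 = 1.20, which is not an integer.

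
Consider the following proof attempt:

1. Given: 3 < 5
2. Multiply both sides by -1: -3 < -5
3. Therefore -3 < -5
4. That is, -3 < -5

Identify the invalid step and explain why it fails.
Step 2: Multiply both sides by -1: -3 < -5

Step 2 multiplies both sides by -1 but fails to reverse the inequality sign. When multiplying (or dividing) an inequality by a negative number, the direction must be reversed. Since 3 < 5, we should get -3 > -5, i.e., -3 > -5.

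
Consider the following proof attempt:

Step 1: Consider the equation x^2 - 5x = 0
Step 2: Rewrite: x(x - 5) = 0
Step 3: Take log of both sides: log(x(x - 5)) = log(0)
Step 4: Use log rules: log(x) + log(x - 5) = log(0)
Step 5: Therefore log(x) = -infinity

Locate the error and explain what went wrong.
Step 3: Take log of both sides: log(x(x - 5)) = log(0)

Step 3 takes the logarithm of both sides, resulting in log(0) on the right side. The logarithm is only defined for positive numbers; log(0) is undefined (approaches negative infinity). This operation is invalid.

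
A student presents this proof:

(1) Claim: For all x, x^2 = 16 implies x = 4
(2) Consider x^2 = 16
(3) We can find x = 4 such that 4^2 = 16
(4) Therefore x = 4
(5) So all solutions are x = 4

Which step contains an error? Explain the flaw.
Step 4: Therefore x = 4

Step 4 incorrectly concludes that x = 4 is the only solution. The proof shows that x = 4 is A solution (existence), but does not show it is the ONLY solution (uniqueness). In fact, x = -4 is also a solution since (-4)^2 = 16. Finding one solution doesn't prove there are no others.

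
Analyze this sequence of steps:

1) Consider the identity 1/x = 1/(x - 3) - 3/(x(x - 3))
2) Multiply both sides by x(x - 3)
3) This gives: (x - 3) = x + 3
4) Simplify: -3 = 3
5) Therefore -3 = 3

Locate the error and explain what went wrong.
Step 3: This gives: (x - 3) = x + 3

Step 3 makes a sign error when clearing denominators. Multiplying -3/(x(x - 3)) by x(x - 3) gives -3, not +3. The correct result is (x - 3) = x - 3, which is trivially true, not (x - 3) = x + 3. (Step 1 is a valid identity: 1/(x - 3) - 3/(x(x - 3)) = (x - 3)/(x(x - 3)) = 1/x.)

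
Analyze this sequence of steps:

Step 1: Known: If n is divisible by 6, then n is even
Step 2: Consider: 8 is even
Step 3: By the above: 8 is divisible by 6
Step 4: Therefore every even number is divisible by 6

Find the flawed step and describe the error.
Step 3: By the above: 8 is divisible by 6

Step 3 commits the fallacy of affirming the consequent. The known fact 'divisible by 6 → even' does NOT imply 'even → divisible by 6'. That would be the converse, which is false. For example, 8 is even but 8 ÷ 6 = 1.33, which is not an integer.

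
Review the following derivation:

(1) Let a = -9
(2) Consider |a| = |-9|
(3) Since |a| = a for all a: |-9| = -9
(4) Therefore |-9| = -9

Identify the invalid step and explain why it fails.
Step 3: Since |a| = a for all a: |-9| = -9

Step 3 incorrectly states that |a| = a for all a. The correct definition is |a| = a when a >= 0, and |a| = -a when a < 0. Since -9 < 0, we have |-9| = -(-9) = 9, not -9.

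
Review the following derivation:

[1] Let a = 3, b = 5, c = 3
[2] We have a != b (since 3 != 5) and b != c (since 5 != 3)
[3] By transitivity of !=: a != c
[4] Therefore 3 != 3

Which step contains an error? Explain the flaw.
Step 3: By transitivity of !=: a != c

Step 3 incorrectly applies transitivity to the '!=' relation. Transitivity states: if a R b and b R c, then a R c. However, '!=' is not transitive. Counterexample: 3 != 5 and 5 != 3, but 3 = 3 (both equal 3). Transitivity holds for relations like <, <=, =, but not for !=.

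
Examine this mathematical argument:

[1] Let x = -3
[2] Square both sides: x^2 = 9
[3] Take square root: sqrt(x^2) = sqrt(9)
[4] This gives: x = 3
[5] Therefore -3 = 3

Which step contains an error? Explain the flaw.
Step 4: This gives: x = 3

Step 4 incorrectly states that sqrt(x^2) = x. The correct identity is sqrt(x^2) = |x|. Since x = -3 < 0, we have sqrt(x^2) = |-3| = 3, not x = -3.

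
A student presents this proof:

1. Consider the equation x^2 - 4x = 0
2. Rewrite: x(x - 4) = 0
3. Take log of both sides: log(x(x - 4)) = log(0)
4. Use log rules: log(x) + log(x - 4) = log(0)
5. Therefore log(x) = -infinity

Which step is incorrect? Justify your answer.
Step 3: Take log of both sides: log(x(x - 4)) = log(0)

Step 3 takes the logarithm of both sides, resulting in log(0) on the right side. The logarithm is only defined for positive numbers; log(0) is undefined (approaches negative infinity). This operation is invalid.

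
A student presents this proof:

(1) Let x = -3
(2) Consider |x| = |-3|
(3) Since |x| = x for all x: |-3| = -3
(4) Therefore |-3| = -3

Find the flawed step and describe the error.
Step 3: Since |x| = x for all x: |-3| = -3

Step 3 incorrectly states that |x| = x for all x. The correct definition is |x| = x when x >= 0, and |x| = -x when x < 0. Since -3 < 0, we have |-3| = -(-3) = 3, not -3.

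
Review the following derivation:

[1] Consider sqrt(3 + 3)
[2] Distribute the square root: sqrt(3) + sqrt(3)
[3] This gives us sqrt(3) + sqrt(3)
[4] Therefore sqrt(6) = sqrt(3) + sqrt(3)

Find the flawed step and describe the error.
Step 2: Distribute the square root: sqrt(3) + sqrt(3)

Step 2 incorrectly 'distributes' the square root over addition. The square root function does not distribute: sqrt(a + b) ≠ sqrt(a) + sqrt(b). In fact, sqrt(3 + 3) = sqrt(6) ≈ 2.4495, while sqrt(3) + sqrt(3) ≈ 3.4641.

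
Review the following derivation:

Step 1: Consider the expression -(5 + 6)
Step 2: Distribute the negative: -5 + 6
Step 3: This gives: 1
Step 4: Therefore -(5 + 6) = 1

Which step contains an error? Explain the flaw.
Step 2: Distribute the negative: -5 + 6

Step 2 incorrectly distributes the negative sign. The correct distribution is -(5 + 6) = -5 - 6 = -11. The negative must be applied to both terms, not just the first. The error treats -(5 + 6) as -5 + 6, which equals 1 instead of -11.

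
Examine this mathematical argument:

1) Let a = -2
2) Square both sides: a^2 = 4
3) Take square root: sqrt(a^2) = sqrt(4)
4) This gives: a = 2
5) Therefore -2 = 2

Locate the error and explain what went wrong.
Step 4: This gives: a = 2

Step 4 incorrectly states that sqrt(a^2) = a. The correct identity is sqrt(a^2) = |a|. Since a = -2 < 0, we have sqrt(a^2) = |-2| = 2, not a = -2.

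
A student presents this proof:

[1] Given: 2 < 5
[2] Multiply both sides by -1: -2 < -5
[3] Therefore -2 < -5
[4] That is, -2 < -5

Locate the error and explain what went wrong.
Step 2: Multiply both sides by -1: -2 < -5

Step 2 multiplies both sides by -1 but fails to reverse the inequality sign. When multiplying (or dividing) an inequality by a negative number, the direction must be reversed. Since 2 < 5, we should get -2 > -5, i.e., -2 > -5.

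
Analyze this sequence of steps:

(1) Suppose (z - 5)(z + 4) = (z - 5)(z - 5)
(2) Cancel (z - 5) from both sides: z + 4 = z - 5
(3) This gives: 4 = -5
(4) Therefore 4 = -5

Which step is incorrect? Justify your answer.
Step 2: Cancel (z - 5) from both sides: z + 4 = z - 5

Step 2 cancels (z - 5) from both sides. This is only valid if (z - 5) ≠ 0, i.e., z ≠ 5. When z = 5, both sides equal zero regardless of the other factors. The correct approach requires considering z = 5 as a separate case.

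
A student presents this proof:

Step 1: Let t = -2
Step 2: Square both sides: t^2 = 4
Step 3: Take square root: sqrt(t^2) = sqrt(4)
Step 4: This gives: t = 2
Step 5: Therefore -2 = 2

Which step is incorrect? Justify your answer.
Step 4: This gives: t = 2

Step 4 incorrectly states that sqrt(t^2) = t. The correct identity is sqrt(t^2) = |t|. Since t = -2 < 0, we have sqrt(t^2) = |-2| = 2, not t = -2.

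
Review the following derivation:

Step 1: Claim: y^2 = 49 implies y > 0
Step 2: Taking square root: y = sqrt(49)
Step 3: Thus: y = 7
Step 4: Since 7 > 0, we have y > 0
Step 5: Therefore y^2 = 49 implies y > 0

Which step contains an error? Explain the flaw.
Step 2: Taking square root: y = sqrt(49)

Step 2 takes the square root and assumes the positive root only. The equation y^2 = 49 actually has two solutions: y = 7 and y = -7. The proof silently assumes y > 0 without justification, then uses this assumption to conclude y > 0, which is circular. The counterexample y = -7 shows the claim is false.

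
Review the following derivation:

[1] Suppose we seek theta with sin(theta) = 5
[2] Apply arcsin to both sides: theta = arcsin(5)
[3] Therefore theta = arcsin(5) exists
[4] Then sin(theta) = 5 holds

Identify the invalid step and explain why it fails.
Step 2: Apply arcsin to both sides: theta = arcsin(5)

Step 2 applies arcsin to 5. However, arcsin(x) is only defined for x in [-1, 1] because sin(theta) can only produce values in that range. Since |5| > 1, arcsin(5) is undefined. There is no angle whose sine equals 5.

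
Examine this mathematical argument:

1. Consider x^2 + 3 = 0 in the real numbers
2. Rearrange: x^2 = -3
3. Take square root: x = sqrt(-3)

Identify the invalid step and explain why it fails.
Step 3: Take square root: x = sqrt(-3)

Step 3 takes the square root of -3, which is negative. In the real number system, the square root of a negative number is undefined. The equation x^2 + 3 = 0 has no real solutions. Square roots of negative numbers only exist in the complex numbers.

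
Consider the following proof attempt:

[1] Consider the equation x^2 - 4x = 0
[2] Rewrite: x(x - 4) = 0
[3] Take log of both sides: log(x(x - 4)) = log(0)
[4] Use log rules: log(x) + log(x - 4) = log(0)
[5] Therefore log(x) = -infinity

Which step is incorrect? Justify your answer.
Step 3: Take log of both sides: log(x(x - 4)) = log(0)

Step 3 takes the logarithm of both sides, resulting in log(0) on the right side. The logarithm is only defined for positive numbers; log(0) is undefined (approaches negative infinity). This operation is invalid.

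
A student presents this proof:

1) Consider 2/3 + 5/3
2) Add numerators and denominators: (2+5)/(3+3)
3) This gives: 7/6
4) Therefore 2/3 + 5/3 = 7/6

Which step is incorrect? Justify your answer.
Step 2: Add numerators and denominators: (2+5)/(3+3)

Step 2 incorrectly adds fractions by separately adding numerators and denominators. This is wrong. The correct method requires a common denominator: 2/3 + 5/3 = (2×3 + 5×3)/(3×3) = 21/9 = 7/3. The method used gives 7/6, which is different.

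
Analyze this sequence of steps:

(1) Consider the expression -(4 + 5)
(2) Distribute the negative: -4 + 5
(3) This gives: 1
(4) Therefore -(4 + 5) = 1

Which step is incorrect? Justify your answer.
Step 2: Distribute the negative: -4 + 5

Step 2 incorrectly distributes the negative sign. The correct distribution is -(4 + 5) = -4 - 5 = -9. The negative must be applied to both terms, not just the first. The error treats -(4 + 5) as -4 + 5, which equals 1 instead of -9.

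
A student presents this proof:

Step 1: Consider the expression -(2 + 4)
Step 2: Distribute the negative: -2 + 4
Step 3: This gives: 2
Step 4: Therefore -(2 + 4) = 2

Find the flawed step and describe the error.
Step 2: Distribute the negative: -2 + 4

Step 2 incorrectly distributes the negative sign. The correct distribution is -(2 + 4) = -2 - 4 = -6. The negative must be applied to both terms, not just the first. The error treats -(2 + 4) as -2 + 4, which equals 2 instead of -6.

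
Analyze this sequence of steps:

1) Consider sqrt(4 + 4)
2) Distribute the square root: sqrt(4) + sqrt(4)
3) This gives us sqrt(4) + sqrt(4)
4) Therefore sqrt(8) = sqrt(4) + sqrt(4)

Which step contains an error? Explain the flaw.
Step 2: Distribute the square root: sqrt(4) + sqrt(4)

Step 2 incorrectly 'distributes' the square root over addition. The square root function does not distribute: sqrt(a + b) ≠ sqrt(a) + sqrt(b). In fact, sqrt(4 + 4) = sqrt(8) ≈ 2.8284, while sqrt(4) + sqrt(4) ≈ 4.0000.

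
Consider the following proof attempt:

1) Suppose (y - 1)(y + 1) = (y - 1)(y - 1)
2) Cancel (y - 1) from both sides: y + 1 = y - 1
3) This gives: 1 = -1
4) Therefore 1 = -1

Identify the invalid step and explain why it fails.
Step 2: Cancel (y - 1) from both sides: y + 1 = y - 1

Step 2 cancels (y - 1) from both sides. This is only valid if (y - 1) ≠ 0, i.e., y ≠ 1. When y = 1, both sides equal zero regardless of the other factors. The correct approach requires considering y = 1 as a separate case.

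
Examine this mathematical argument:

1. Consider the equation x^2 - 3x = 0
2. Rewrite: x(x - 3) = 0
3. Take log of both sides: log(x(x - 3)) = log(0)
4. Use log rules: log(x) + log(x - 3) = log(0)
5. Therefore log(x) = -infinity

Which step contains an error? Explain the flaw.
Step 3: Take log of both sides: log(x(x - 3)) = log(0)

Step 3 takes the logarithm of both sides, resulting in log(0) on the right side. The logarithm is only defined for positive numbers; log(0) is undefined (approaches negative infinity). This operation is invalid.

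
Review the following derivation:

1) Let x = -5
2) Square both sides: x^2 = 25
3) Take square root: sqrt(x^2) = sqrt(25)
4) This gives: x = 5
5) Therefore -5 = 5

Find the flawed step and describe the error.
Step 4: This gives: x = 5

Step 4 incorrectly states that sqrt(x^2) = x. The correct identity is sqrt(x^2) = |x|. Since x = -5 < 0, we have sqrt(x^2) = |-5| = 5, not x = -5.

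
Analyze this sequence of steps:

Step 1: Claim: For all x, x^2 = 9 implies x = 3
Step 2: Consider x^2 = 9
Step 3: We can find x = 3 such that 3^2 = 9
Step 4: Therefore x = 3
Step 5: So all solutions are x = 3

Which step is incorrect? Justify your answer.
Step 4: Therefore x = 3

Step 4 incorrectly concludes that x = 3 is the only solution. The proof shows that x = 3 is A solution (existence), but does not show it is the ONLY solution (uniqueness). In fact, x = -3 is also a solution since (-3)^2 = 9. Finding one solution doesn't prove there are no others.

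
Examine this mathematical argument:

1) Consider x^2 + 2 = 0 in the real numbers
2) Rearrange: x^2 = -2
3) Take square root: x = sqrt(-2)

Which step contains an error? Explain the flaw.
Step 3: Take square root: x = sqrt(-2)

Step 3 takes the square root of -2, which is negative. In the real number system, the square root of a negative number is undefined. The equation x^2 + 2 = 0 has no real solutions. Square roots of negative numbers only exist in the complex numbers.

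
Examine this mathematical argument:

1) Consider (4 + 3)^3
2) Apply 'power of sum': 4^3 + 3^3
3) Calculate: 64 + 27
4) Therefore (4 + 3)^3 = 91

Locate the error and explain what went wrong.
Step 2: Apply 'power of sum': 4^3 + 3^3

Step 2 incorrectly applies a non-existent rule '(a+b)^n = a^n + b^n'. This is false in general. The correct expansion uses the binomial theorem. The actual value is (4 + 3)^3 = 7^3 = 343, not 91.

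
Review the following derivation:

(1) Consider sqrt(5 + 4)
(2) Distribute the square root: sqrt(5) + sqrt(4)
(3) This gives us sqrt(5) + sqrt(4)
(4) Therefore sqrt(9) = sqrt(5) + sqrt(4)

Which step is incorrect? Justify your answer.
Step 2: Distribute the square root: sqrt(5) + sqrt(4)

Step 2 incorrectly 'distributes' the square root over addition. The square root function does not distribute: sqrt(a + b) ≠ sqrt(a) + sqrt(b). In fact, sqrt(5 + 4) = sqrt(9) ≈ 3.0000, while sqrt(5) + sqrt(4) ≈ 4.2361.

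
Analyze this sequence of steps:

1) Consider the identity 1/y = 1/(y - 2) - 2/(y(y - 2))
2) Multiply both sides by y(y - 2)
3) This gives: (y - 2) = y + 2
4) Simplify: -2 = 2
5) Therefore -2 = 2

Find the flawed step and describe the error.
Step 3: This gives: (y - 2) = y + 2

Step 3 makes a sign error when clearing denominators. Multiplying -2/(y(y - 2)) by y(y - 2) gives -2, not +2. The correct result is (y - 2) = y - 2, which is trivially true, not (y - 2) = y + 2. (Step 1 is a valid identity: 1/(y - 2) - 2/(y(y - 2)) = (y - 2)/(y(y - 2)) = 1/y.)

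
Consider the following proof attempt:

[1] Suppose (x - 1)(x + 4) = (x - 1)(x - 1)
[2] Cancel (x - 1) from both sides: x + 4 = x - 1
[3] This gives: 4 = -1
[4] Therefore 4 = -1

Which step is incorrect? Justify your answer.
Step 2: Cancel (x - 1) from both sides: x + 4 = x - 1

Step 2 cancels (x - 1) from both sides. This is only valid if (x - 1) ≠ 0, i.e., x ≠ 1. When x = 1, both sides equal zero regardless of the other factors. The correct approach requires considering x = 1 as a separate case.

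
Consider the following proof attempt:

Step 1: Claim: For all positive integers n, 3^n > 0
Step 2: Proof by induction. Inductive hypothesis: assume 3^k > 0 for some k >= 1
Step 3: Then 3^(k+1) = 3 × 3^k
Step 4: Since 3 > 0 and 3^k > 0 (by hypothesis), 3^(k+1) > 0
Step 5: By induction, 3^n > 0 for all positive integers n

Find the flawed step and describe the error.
Step 5: By induction, 3^n > 0 for all positive integers n

Step 5 concludes the proof by induction, but no base case was ever established. A valid induction proof requires: (1) a base case proving 3^1 > 0, and (2) an inductive step showing IF 3^k > 0 THEN 3^(k+1) > 0. Steps 2-4 correctly establish the inductive step, but without the base case the conclusion in step 5 does not follow.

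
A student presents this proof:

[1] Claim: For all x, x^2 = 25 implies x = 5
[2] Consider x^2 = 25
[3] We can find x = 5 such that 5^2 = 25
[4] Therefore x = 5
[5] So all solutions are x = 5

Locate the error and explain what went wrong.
Step 4: Therefore x = 5

Step 4 incorrectly concludes that x = 5 is the only solution. The proof shows that x = 5 is A solution (existence), but does not show it is the ONLY solution (uniqueness). In fact, x = -5 is also a solution since (-5)^2 = 25. Finding one solution doesn't prove there are no others.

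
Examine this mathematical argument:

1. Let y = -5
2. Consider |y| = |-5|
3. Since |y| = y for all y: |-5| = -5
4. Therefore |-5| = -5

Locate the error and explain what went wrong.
Step 3: Since |y| = y for all y: |-5| = -5

Step 3 incorrectly states that |y| = y for all y. The correct definition is |y| = y when y >= 0, and |y| = -y when y < 0. Since -5 < 0, we have |-5| = -(-5) = 5, not -5.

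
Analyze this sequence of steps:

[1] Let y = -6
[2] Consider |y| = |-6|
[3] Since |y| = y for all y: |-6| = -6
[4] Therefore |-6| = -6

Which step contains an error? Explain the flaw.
Step 3: Since |y| = y for all y: |-6| = -6

Step 3 incorrectly states that |y| = y for all y. The correct definition is |y| = y when y >= 0, and |y| = -y when y < 0. Since -6 < 0, we have |-6| = -(-6) = 6, not -6.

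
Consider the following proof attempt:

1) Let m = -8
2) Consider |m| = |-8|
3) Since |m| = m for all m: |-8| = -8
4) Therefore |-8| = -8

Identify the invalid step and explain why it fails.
Step 3: Since |m| = m for all m: |-8| = -8

Step 3 incorrectly states that |m| = m for all m. The correct definition is |m| = m when m >= 0, and |m| = -m when m < 0. Since -8 < 0, we have |-8| = -(-8) = 8, not -8.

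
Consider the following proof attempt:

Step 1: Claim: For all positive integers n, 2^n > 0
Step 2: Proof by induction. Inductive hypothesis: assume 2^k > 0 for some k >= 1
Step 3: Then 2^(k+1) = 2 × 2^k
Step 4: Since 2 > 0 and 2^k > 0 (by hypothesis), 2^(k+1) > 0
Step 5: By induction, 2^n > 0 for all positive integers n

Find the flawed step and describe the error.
Step 5: By induction, 2^n > 0 for all positive integers n

Step 5 concludes the proof by induction, but no base case was ever established. A valid induction proof requires: (1) a base case proving 2^1 > 0, and (2) an inductive step showing IF 2^k > 0 THEN 2^(k+1) > 0. Steps 2-4 correctly establish the inductive step, but without the base case the conclusion in step 5 does not follow.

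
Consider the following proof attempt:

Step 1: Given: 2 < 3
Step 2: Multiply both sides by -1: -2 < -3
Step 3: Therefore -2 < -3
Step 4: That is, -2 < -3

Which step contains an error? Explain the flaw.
Step 2: Multiply both sides by -1: -2 < -3

Step 2 multiplies both sides by -1 but fails to reverse the inequality sign. When multiplying (or dividing) an inequality by a negative number, the direction must be reversed. Since 2 < 3, we should get -2 > -3, i.e., -2 > -3.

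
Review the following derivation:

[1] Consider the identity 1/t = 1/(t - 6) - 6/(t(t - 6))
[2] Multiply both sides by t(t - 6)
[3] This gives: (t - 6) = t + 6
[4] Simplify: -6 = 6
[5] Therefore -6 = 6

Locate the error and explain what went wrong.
Step 3: This gives: (t - 6) = t + 6

Step 3 makes a sign error when clearing denominators. Multiplying -6/(t(t - 6)) by t(t - 6) gives -6, not +6. The correct result is (t - 6) = t - 6, which is trivially true, not (t - 6) = t + 6. (Step 1 is a valid identity: 1/(t - 6) - 6/(t(t - 6)) = (t - 6)/(t(t - 6)) = 1/t.)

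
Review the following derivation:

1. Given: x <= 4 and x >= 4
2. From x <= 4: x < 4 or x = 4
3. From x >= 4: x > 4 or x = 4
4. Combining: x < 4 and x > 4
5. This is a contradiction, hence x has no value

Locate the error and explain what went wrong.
Step 4: Combining: x < 4 and x > 4

Step 4 incorrectly combines the conditions. From x <= 4 and x >= 4, the intersection is x = 4. The error treats the 'or' cases as 'and' requirements. The correct conclusion is that x = 4 is the unique solution, not that no solution exists.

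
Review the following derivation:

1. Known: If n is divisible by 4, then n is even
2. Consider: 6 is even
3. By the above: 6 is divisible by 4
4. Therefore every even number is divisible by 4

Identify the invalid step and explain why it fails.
Step 3: By the above: 6 is divisible by 4

Step 3 commits the fallacy of affirming the consequent. The known fact 'divisible by 4 → even' does NOT imply 'even → divisible by 4'. That would be the converse, which is false. For example, 6 is even but 6 ÷ 4 = 1.50, which is not an integer.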